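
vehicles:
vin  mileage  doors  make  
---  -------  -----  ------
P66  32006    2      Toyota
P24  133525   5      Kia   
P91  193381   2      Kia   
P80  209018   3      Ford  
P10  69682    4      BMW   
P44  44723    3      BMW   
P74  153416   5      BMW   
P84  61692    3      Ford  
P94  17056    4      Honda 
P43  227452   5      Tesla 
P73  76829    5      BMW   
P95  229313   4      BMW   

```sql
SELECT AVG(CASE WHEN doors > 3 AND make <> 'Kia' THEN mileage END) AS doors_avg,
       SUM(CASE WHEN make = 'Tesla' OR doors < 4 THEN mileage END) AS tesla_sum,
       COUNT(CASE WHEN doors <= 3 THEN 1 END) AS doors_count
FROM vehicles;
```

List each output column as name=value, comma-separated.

doors_avg=128958, tesla_sum=768272, doors_count=5

[doors_avg: doors > 3 AND make <> 'Kia']
vin=P66: ✗
vin=P24: ✗
vin=P91: ✗
vin=P80: ✗
vin=P10: ✓ → 69682
vin=P44: ✗
vin=P74: ✓ → 153416
vin=P84: ✗
vin=P94: ✓ → 17056
vin=P43: ✓ → 227452
vin=P73: ✓ → 76829
vin=P95: ✓ → 229313
doors_avg = (69682 + 153416 + 17056 + 227452 + 76829 + 229313) / 6 = 128958
—
[tesla_sum: make = 'Tesla' OR doors < 4]
vin=P66: ✓ → 32006
vin=P24: ✗
vin=P91: ✓ → 193381
vin=P80: ✓ → 209018
vin=P10: ✗
vin=P44: ✓ → 44723
vin=P74: ✗
vin=P84: ✓ → 61692
vin=P94: ✗
vin=P43: ✓ → 227452
vin=P73: ✗
vin=P95: ✗
tesla_sum = 32006 + 193381 + 209018 + 44723 + 61692 + 227452 = 768272
—
[doors_count: doors <= 3]
vin=P66: ✓ → 1
vin=P24: ✗
vin=P91: ✓ → 1
vin=P80: ✓ → 1
vin=P10: ✗
vin=P44: ✓ → 1
vin=P74: ✗
vin=P84: ✓ → 1
vin=P94: ✗
vin=P43: ✗
vin=P73: ✗
vin=P95: ✗
doors_count = COUNT(1, 1, 1, 1, 1) = 5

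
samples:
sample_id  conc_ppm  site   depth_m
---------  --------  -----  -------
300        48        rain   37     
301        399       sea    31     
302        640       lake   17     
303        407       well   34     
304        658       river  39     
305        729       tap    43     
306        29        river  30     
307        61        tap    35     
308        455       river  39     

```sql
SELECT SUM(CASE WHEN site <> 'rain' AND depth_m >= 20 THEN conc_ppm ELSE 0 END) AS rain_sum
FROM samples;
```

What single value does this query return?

2738

sample_id=300: ✗
sample_id=301: ✓ → 399
sample_id=302: ✗
sample_id=303: ✓ → 407
sample_id=304: ✓ → 658
sample_id=305: ✓ → 729
sample_id=306: ✓ → 29
sample_id=307: ✓ → 61
sample_id=308: ✓ → 455
rain_sum = 399 + 407 + 658 + 729 + 29 + 61 + 455 = 2738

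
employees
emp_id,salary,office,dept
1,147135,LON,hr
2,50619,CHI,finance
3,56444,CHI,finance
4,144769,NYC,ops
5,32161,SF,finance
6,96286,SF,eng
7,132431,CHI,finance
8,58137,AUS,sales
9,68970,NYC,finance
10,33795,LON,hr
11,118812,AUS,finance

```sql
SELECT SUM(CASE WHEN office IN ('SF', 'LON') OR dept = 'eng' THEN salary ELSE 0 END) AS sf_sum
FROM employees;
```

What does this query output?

309377

emp_id=1: ✓ → 147135
emp_id=2: ✗
emp_id=3: ✗
emp_id=4: ✗
emp_id=5: ✓ → 32161
emp_id=6: ✓ → 96286
emp_id=7: ✗
emp_id=8: ✗
emp_id=9: ✗
emp_id=10: ✓ → 33795
emp_id=11: ✗
sf_sum = 147135 + 32161 + 96286 + 33795 = 309377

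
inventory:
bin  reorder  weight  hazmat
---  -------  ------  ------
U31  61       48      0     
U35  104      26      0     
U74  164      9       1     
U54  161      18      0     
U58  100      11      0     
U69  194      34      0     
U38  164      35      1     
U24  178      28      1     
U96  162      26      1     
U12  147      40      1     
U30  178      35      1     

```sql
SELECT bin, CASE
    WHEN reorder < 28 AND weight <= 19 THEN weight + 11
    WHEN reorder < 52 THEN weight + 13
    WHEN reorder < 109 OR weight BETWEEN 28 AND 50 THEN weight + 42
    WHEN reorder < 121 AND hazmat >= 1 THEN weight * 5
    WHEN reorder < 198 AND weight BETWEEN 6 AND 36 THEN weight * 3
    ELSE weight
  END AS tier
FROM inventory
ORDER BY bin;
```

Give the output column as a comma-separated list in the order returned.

82, 70, 77, 90, 68, 77, 54, 53, 76, 27, 78

bin=U12: reorder < 109 OR weight BETWEEN 28 AND 50 → 82
bin=U24: reorder < 109 OR weight BETWEEN 28 AND 50 → 70
bin=U30: reorder < 109 OR weight BETWEEN 28 AND 50 → 77
bin=U31: reorder < 109 OR weight BETWEEN 28 AND 50 → 90
bin=U35: reorder < 109 OR weight BETWEEN 28 AND 50 → 68
bin=U38: reorder < 109 OR weight BETWEEN 28 AND 50 → 77
bin=U54: reorder < 198 AND weight BETWEEN 6 AND 36 → 54
bin=U58: reorder < 109 OR weight BETWEEN 28 AND 50 → 53
bin=U69: reorder < 109 OR weight BETWEEN 28 AND 50 → 76
bin=U74: reorder < 198 AND weight BETWEEN 6 AND 36 → 27
bin=U96: reorder < 198 AND weight BETWEEN 6 AND 36 → 78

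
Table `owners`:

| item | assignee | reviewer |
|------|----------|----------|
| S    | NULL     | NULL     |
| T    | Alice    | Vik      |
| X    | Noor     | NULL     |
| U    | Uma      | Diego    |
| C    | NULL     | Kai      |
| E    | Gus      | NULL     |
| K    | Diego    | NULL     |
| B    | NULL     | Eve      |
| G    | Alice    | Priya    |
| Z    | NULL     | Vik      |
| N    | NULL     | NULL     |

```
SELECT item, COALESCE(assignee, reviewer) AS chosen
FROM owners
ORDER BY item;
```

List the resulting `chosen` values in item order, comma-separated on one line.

item=B: assignee=NULL, reviewer=Eve → Eve
item=C: assignee=NULL, reviewer=Kai → Kai
item=E: assignee=Gus → Gus
item=G: assignee=Alice → Alice
item=K: assignee=Diego → Diego
item=N: assignee=NULL, reviewer=NULL (all NULL) → NULL
item=S: assignee=NULL, reviewer=NULL (all NULL) → NULL
item=T: assignee=Alice → Alice
item=U: assignee=Uma → Uma
item=X: assignee=Noor → Noor
item=Z: assignee=NULL, reviewer=Vik → Vik

Eve, Kai, Gus, Alice, Diego, NULL, NULL, Alice, Uma, Noor, Vik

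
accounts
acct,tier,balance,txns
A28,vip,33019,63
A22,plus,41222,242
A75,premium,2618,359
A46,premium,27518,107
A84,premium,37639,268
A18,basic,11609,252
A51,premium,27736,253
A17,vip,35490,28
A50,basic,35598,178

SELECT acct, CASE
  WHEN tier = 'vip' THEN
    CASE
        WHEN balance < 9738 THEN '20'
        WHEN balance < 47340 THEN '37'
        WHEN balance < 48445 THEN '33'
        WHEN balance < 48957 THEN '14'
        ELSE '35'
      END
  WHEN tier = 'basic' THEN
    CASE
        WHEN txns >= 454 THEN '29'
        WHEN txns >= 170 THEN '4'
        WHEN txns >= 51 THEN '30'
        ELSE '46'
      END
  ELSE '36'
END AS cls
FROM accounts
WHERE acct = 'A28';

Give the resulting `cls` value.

37

acct = A28: tier=vip, balance=33019, txns=63.
tier='vip' → inner[balance < 47340] → 37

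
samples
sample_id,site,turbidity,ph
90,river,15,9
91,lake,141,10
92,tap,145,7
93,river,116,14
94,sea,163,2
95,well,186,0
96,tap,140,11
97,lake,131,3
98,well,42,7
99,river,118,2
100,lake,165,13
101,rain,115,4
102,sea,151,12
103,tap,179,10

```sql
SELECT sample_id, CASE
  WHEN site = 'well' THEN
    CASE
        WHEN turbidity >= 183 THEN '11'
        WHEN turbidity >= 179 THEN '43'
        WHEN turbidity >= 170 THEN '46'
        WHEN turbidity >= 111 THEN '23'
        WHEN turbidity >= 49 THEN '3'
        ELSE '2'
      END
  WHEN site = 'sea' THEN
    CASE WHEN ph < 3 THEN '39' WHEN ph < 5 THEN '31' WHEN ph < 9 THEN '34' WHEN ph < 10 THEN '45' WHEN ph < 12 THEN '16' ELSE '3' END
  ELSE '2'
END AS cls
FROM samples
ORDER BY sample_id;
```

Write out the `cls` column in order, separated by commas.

2, 2, 2, 2, 39, 11, 2, 2, 2, 2, 2, 2, 3, 2

sample_id=90: site='river' → outer ELSE → 2
sample_id=91: site='lake' → outer ELSE → 2
sample_id=92: site='tap' → outer ELSE → 2
sample_id=93: site='river' → outer ELSE → 2
sample_id=94: site='sea' → inner[ph < 3] → 39
sample_id=95: site='well' → inner[turbidity >= 183] → 11
sample_id=96: site='tap' → outer ELSE → 2
sample_id=97: site='lake' → outer ELSE → 2
sample_id=98: site='well' → inner[ELSE] → 2
sample_id=99: site='river' → outer ELSE → 2
sample_id=100: site='lake' → outer ELSE → 2
sample_id=101: site='rain' → outer ELSE → 2
sample_id=102: site='sea' → inner[ELSE] → 3
sample_id=103: site='tap' → outer ELSE → 2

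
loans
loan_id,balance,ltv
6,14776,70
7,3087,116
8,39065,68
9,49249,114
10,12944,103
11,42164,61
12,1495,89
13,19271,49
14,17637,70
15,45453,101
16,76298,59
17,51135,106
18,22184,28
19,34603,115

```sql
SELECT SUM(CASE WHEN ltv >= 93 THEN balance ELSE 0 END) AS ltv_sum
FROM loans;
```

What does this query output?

196471

loan_id=6: ✗
loan_id=7: ✓ → 3087
loan_id=8: ✗
loan_id=9: ✓ → 49249
loan_id=10: ✓ → 12944
loan_id=11: ✗
loan_id=12: ✗
loan_id=13: ✗
loan_id=14: ✗
loan_id=15: ✓ → 45453
loan_id=16: ✗
loan_id=17: ✓ → 51135
loan_id=18: ✗
loan_id=19: ✓ → 34603
ltv_sum = 3087 + 49249 + 12944 + 45453 + 51135 + 34603 = 196471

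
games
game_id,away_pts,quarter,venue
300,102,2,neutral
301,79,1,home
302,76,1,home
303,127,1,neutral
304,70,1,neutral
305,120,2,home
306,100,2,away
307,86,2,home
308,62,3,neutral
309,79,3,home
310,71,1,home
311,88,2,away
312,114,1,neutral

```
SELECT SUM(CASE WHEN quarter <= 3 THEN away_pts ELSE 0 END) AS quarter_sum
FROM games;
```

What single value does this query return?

1174

game_id=300: ✓ → 102
game_id=301: ✓ → 79
game_id=302: ✓ → 76
game_id=303: ✓ → 127
game_id=304: ✓ → 70
game_id=305: ✓ → 120
game_id=306: ✓ → 100
game_id=307: ✓ → 86
game_id=308: ✓ → 62
game_id=309: ✓ → 79
game_id=310: ✓ → 71
game_id=311: ✓ → 88
game_id=312: ✓ → 114
quarter_sum = 102 + 79 + 76 + 127 + 70 + 120 + 100 + 86 + 62 + 79 + 71 + 88 + 114 = 1174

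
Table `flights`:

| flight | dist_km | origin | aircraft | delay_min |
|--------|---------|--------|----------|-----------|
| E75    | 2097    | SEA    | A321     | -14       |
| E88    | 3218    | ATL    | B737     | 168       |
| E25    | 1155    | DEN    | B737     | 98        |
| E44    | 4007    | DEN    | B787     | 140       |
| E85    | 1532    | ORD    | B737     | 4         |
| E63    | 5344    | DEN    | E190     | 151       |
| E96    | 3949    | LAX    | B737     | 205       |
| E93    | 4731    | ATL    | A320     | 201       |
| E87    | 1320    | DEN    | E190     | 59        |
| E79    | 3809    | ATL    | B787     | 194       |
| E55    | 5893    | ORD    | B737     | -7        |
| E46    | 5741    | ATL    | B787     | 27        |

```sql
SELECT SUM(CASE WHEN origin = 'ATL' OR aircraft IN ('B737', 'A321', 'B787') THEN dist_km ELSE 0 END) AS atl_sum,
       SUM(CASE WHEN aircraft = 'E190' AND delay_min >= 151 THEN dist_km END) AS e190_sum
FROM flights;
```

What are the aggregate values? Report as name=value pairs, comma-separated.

[atl_sum: origin = 'ATL' OR aircraft IN ('B737', 'A321', 'B787')]
flight=E75: ✓ → 2097
flight=E88: ✓ → 3218
flight=E25: ✓ → 1155
flight=E44: ✓ → 4007
flight=E85: ✓ → 1532
flight=E63: ✗
flight=E96: ✓ → 3949
flight=E93: ✓ → 4731
flight=E87: ✗
flight=E79: ✓ → 3809
flight=E55: ✓ → 5893
flight=E46: ✓ → 5741
atl_sum = 2097 + 3218 + 1155 + 4007 + 1532 + 3949 + 4731 + 3809 + 5893 + 5741 = 36132
—
[e190_sum: aircraft = 'E190' AND delay_min >= 151]
flight=E75: ✗
flight=E88: ✗
flight=E25: ✗
flight=E44: ✗
flight=E85: ✗
flight=E63: ✓ → 5344
flight=E96: ✗
flight=E93: ✗
flight=E87: ✗
flight=E79: ✗
flight=E55: ✗
flight=E46: ✗
e190_sum = 5344

atl_sum=36132, e190_sum=5344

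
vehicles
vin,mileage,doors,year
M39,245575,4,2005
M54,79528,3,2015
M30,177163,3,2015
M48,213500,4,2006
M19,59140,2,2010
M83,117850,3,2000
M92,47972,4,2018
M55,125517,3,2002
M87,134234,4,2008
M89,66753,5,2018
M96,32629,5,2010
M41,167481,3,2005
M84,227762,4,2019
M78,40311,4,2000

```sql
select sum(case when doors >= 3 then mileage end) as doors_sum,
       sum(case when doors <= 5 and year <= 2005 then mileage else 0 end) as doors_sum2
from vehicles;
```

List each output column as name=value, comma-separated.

doors_sum=1676275, doors_sum2=696734

[doors_sum: doors >= 3]
vin=M39: ✓ → 245575
vin=M54: ✓ → 79528
vin=M30: ✓ → 177163
vin=M48: ✓ → 213500
vin=M19: ✗
vin=M83: ✓ → 117850
vin=M92: ✓ → 47972
vin=M55: ✓ → 125517
vin=M87: ✓ → 134234
vin=M89: ✓ → 66753
vin=M96: ✓ → 32629
vin=M41: ✓ → 167481
vin=M84: ✓ → 227762
vin=M78: ✓ → 40311
doors_sum = 245575 + 79528 + 177163 + 213500 + 117850 + 47972 + 125517 + 134234 + 66753 + 32629 + 167481 + 227762 + 40311 = 1676275
—
[doors_sum2: doors <= 5 and year <= 2005]
vin=M39: ✓ → 245575
vin=M54: ✗
vin=M30: ✗
vin=M48: ✗
vin=M19: ✗
vin=M83: ✓ → 117850
vin=M92: ✗
vin=M55: ✓ → 125517
vin=M87: ✗
vin=M89: ✗
vin=M96: ✗
vin=M41: ✓ → 167481
vin=M84: ✗
vin=M78: ✓ → 40311
doors_sum2 = 245575 + 117850 + 125517 + 167481 + 40311 = 696734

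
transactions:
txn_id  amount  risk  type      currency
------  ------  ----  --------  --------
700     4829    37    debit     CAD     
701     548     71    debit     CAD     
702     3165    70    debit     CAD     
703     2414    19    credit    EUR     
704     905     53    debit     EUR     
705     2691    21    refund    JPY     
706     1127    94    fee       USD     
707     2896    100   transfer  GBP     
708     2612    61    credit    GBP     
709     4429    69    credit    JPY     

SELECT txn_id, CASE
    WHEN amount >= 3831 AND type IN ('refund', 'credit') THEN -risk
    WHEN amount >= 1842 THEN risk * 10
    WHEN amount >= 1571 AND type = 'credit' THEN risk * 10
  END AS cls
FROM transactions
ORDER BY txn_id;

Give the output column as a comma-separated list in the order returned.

txn_id=700: amount >= 1842 → 370
txn_id=701: (no match → NULL) → NULL
txn_id=702: amount >= 1842 → 700
txn_id=703: amount >= 1842 → 190
txn_id=704: (no match → NULL) → NULL
txn_id=705: amount >= 1842 → 210
txn_id=706: (no match → NULL) → NULL
txn_id=707: amount >= 1842 → 1000
txn_id=708: amount >= 1842 → 610
txn_id=709: amount >= 3831 AND type IN ('refund', 'credit') → -69

370, NULL, 700, 190, NULL, 210, NULL, 1000, 610, -69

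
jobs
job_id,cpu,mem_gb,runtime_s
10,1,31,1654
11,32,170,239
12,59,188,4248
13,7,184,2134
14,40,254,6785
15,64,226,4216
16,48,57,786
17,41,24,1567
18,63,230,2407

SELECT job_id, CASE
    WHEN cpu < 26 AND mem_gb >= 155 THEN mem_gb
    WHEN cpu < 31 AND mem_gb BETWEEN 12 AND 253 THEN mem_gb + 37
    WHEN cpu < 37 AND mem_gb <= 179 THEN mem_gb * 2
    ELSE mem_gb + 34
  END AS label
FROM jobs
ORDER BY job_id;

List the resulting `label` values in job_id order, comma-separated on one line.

68, 340, 222, 184, 288, 260, 91, 58, 264

job_id=10: cpu < 31 AND mem_gb BETWEEN 12 AND 253 → 68
job_id=11: cpu < 37 AND mem_gb <= 179 → 340
job_id=12: ELSE → 222
job_id=13: cpu < 26 AND mem_gb >= 155 → 184
job_id=14: ELSE → 288
job_id=15: ELSE → 260
job_id=16: ELSE → 91
job_id=17: ELSE → 58
job_id=18: ELSE → 264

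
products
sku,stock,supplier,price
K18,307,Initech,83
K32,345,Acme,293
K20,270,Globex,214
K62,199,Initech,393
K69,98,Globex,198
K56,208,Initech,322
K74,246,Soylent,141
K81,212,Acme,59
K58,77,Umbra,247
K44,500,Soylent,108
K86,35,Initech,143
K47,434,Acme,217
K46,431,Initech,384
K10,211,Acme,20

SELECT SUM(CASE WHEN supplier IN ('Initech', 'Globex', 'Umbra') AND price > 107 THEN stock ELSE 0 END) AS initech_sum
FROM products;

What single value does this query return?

sku=K18: ✗
sku=K32: ✗
sku=K20: ✓ → 270
sku=K62: ✓ → 199
sku=K69: ✓ → 98
sku=K56: ✓ → 208
sku=K74: ✗
sku=K81: ✗
sku=K58: ✓ → 77
sku=K44: ✗
sku=K86: ✓ → 35
sku=K47: ✗
sku=K46: ✓ → 431
sku=K10: ✗
initech_sum = 270 + 199 + 98 + 208 + 77 + 35 + 431 = 1318

1318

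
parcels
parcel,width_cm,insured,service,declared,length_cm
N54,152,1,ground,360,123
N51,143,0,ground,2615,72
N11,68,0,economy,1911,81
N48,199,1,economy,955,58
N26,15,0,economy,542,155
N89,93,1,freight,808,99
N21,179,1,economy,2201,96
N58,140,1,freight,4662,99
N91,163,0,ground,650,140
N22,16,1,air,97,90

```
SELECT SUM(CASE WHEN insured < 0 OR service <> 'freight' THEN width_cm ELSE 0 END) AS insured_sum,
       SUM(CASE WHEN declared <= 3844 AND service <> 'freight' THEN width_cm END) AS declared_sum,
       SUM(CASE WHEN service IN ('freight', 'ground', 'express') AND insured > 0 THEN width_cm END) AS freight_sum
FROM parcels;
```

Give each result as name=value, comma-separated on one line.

insured_sum=935, declared_sum=935, freight_sum=385

[insured_sum: insured < 0 OR service <> 'freight']
parcel=N54: ✓ → 152
parcel=N51: ✓ → 143
parcel=N11: ✓ → 68
parcel=N48: ✓ → 199
parcel=N26: ✓ → 15
parcel=N89: ✗
parcel=N21: ✓ → 179
parcel=N58: ✗
parcel=N91: ✓ → 163
parcel=N22: ✓ → 16
insured_sum = 152 + 143 + 68 + 199 + 15 + 179 + 163 + 16 = 935
—
[declared_sum: declared <= 3844 AND service <> 'freight']
parcel=N54: ✓ → 152
parcel=N51: ✓ → 143
parcel=N11: ✓ → 68
parcel=N48: ✓ → 199
parcel=N26: ✓ → 15
parcel=N89: ✗
parcel=N21: ✓ → 179
parcel=N58: ✗
parcel=N91: ✓ → 163
parcel=N22: ✓ → 16
declared_sum = 152 + 143 + 68 + 199 + 15 + 179 + 163 + 16 = 935
—
[freight_sum: service IN ('freight', 'ground', 'express') AND insured > 0]
parcel=N54: ✓ → 152
parcel=N51: ✗
parcel=N11: ✗
parcel=N48: ✗
parcel=N26: ✗
parcel=N89: ✓ → 93
parcel=N21: ✗
parcel=N58: ✓ → 140
parcel=N91: ✗
parcel=N22: ✗
freight_sum = 152 + 93 + 140 = 385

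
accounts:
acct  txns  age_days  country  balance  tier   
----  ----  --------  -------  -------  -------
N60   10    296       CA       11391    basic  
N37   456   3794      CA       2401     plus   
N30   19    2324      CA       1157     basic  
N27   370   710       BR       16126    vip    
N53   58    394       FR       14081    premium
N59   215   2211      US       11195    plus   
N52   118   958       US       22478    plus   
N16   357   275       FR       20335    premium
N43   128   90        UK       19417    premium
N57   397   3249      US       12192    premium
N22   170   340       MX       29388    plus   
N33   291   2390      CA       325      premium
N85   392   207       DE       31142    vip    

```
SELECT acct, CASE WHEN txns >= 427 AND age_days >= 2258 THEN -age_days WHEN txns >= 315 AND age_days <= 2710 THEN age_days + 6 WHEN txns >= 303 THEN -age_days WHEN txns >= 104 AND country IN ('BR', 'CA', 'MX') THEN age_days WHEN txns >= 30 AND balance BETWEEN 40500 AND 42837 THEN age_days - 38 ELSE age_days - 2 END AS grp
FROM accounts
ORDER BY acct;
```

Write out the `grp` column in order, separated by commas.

acct=N16: txns >= 315 AND age_days <= 2710 → 281
acct=N22: txns >= 104 AND country IN ('BR', 'CA', 'MX') → 340
acct=N27: txns >= 315 AND age_days <= 2710 → 716
acct=N30: ELSE → 2322
acct=N33: txns >= 104 AND country IN ('BR', 'CA', 'MX') → 2390
acct=N37: txns >= 427 AND age_days >= 2258 → -3794
acct=N43: ELSE → 88
acct=N52: ELSE → 956
acct=N53: ELSE → 392
acct=N57: txns >= 303 → -3249
acct=N59: ELSE → 2209
acct=N60: ELSE → 294
acct=N85: txns >= 315 AND age_days <= 2710 → 213

281, 340, 716, 2322, 2390, -3794, 88, 956, 392, -3249, 2209, 294, 213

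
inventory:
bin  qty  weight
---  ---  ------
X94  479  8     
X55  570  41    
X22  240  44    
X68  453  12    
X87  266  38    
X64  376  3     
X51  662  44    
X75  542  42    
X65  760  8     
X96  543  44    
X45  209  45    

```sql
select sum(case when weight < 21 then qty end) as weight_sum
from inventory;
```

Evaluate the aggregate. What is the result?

bin=X94: ✓ → 479
bin=X55: ✗
bin=X22: ✗
bin=X68: ✓ → 453
bin=X87: ✗
bin=X64: ✓ → 376
bin=X51: ✗
bin=X75: ✗
bin=X65: ✓ → 760
bin=X96: ✗
bin=X45: ✗
weight_sum = 479 + 453 + 376 + 760 = 2068

2068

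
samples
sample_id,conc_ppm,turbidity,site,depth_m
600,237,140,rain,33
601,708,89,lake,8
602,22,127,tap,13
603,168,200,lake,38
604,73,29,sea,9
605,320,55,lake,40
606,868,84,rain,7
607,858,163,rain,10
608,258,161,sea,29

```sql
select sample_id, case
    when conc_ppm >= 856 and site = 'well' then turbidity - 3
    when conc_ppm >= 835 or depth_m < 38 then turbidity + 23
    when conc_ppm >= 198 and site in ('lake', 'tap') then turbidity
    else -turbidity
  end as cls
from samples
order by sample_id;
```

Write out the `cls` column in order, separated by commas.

163, 112, 150, -200, 52, 55, 107, 186, 184

sample_id=600: conc_ppm >= 835 or depth_m < 38 → 163
sample_id=601: conc_ppm >= 835 or depth_m < 38 → 112
sample_id=602: conc_ppm >= 835 or depth_m < 38 → 150
sample_id=603: ELSE → -200
sample_id=604: conc_ppm >= 835 or depth_m < 38 → 52
sample_id=605: conc_ppm >= 198 and site in ('lake', 'tap') → 55
sample_id=606: conc_ppm >= 835 or depth_m < 38 → 107
sample_id=607: conc_ppm >= 835 or depth_m < 38 → 186
sample_id=608: conc_ppm >= 835 or depth_m < 38 → 184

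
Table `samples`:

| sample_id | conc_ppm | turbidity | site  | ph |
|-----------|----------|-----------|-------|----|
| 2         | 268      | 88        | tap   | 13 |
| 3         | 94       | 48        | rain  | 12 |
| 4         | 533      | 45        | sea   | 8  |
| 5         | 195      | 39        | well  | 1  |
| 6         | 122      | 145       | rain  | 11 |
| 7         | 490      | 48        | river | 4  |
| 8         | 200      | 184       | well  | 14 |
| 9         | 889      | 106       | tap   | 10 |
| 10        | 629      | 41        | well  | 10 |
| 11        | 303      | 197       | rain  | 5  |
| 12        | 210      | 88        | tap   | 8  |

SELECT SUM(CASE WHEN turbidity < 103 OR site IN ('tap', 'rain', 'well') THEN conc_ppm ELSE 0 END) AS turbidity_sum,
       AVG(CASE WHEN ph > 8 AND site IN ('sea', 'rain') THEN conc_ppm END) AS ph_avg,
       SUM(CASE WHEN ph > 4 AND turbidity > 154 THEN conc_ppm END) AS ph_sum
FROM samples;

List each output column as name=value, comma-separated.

[turbidity_sum: turbidity < 103 OR site IN ('tap', 'rain', 'well')]
sample_id=2: ✓ → 268
sample_id=3: ✓ → 94
sample_id=4: ✓ → 533
sample_id=5: ✓ → 195
sample_id=6: ✓ → 122
sample_id=7: ✓ → 490
sample_id=8: ✓ → 200
sample_id=9: ✓ → 889
sample_id=10: ✓ → 629
sample_id=11: ✓ → 303
sample_id=12: ✓ → 210
turbidity_sum = 268 + 94 + 533 + 195 + 122 + 490 + 200 + 889 + 629 + 303 + 210 = 3933
—
[ph_avg: ph > 8 AND site IN ('sea', 'rain')]
sample_id=2: ✗
sample_id=3: ✓ → 94
sample_id=4: ✗
sample_id=5: ✗
sample_id=6: ✓ → 122
sample_id=7: ✗
sample_id=8: ✗
sample_id=9: ✗
sample_id=10: ✗
sample_id=11: ✗
sample_id=12: ✗
ph_avg = (94 + 122) / 2 = 108
—
[ph_sum: ph > 4 AND turbidity > 154]
sample_id=2: ✗
sample_id=3: ✗
sample_id=4: ✗
sample_id=5: ✗
sample_id=6: ✗
sample_id=7: ✗
sample_id=8: ✓ → 200
sample_id=9: ✗
sample_id=10: ✗
sample_id=11: ✓ → 303
sample_id=12: ✗
ph_sum = 200 + 303 = 503

turbidity_sum=3933, ph_avg=108, ph_sum=503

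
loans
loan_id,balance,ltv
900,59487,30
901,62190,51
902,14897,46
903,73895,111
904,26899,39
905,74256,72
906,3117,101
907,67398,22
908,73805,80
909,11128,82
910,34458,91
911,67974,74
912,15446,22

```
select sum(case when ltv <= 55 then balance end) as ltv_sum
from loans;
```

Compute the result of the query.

246317

loan_id=900: ✓ → 59487
loan_id=901: ✓ → 62190
loan_id=902: ✓ → 14897
loan_id=903: ✗
loan_id=904: ✓ → 26899
loan_id=905: ✗
loan_id=906: ✗
loan_id=907: ✓ → 67398
loan_id=908: ✗
loan_id=909: ✗
loan_id=910: ✗
loan_id=911: ✗
loan_id=912: ✓ → 15446
ltv_sum = 59487 + 62190 + 14897 + 26899 + 67398 + 15446 = 246317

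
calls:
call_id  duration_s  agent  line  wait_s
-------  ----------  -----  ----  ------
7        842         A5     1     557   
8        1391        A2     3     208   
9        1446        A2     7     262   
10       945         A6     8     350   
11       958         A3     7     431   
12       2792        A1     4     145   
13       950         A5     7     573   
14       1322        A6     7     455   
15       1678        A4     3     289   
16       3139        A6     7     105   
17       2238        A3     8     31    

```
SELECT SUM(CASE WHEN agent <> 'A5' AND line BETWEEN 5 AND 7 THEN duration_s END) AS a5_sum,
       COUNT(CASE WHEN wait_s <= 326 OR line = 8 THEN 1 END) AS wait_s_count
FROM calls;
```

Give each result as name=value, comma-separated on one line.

a5_sum=6865, wait_s_count=7

[a5_sum: agent <> 'A5' AND line BETWEEN 5 AND 7]
call_id=7: ✗
call_id=8: ✗
call_id=9: ✓ → 1446
call_id=10: ✗
call_id=11: ✓ → 958
call_id=12: ✗
call_id=13: ✗
call_id=14: ✓ → 1322
call_id=15: ✗
call_id=16: ✓ → 3139
call_id=17: ✗
a5_sum = 1446 + 958 + 1322 + 3139 = 6865
—
[wait_s_count: wait_s <= 326 OR line = 8]
call_id=7: ✗
call_id=8: ✓ → 1
call_id=9: ✓ → 1
call_id=10: ✓ → 1
call_id=11: ✗
call_id=12: ✓ → 1
call_id=13: ✗
call_id=14: ✗
call_id=15: ✓ → 1
call_id=16: ✓ → 1
call_id=17: ✓ → 1
wait_s_count = COUNT(1, 1, 1, 1, 1, 1, 1) = 7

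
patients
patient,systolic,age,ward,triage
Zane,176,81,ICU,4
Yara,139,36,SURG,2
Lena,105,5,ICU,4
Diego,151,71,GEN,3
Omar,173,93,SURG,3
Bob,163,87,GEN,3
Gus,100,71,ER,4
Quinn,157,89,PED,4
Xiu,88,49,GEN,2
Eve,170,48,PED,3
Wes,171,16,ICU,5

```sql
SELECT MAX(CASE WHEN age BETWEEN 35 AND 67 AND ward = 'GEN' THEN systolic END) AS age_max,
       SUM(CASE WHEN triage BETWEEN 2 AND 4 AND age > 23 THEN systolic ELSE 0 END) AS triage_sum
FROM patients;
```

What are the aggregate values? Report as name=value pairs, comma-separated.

age_max=88, triage_sum=1317

[age_max: age BETWEEN 35 AND 67 AND ward = 'GEN']
patient=Zane: ✗
patient=Yara: ✗
patient=Lena: ✗
patient=Diego: ✗
patient=Omar: ✗
patient=Bob: ✗
patient=Gus: ✗
patient=Quinn: ✗
patient=Xiu: ✓ → 88
patient=Eve: ✗
patient=Wes: ✗
age_max = MAX(88) = 88
—
[triage_sum: triage BETWEEN 2 AND 4 AND age > 23]
patient=Zane: ✓ → 176
patient=Yara: ✓ → 139
patient=Lena: ✗
patient=Diego: ✓ → 151
patient=Omar: ✓ → 173
patient=Bob: ✓ → 163
patient=Gus: ✓ → 100
patient=Quinn: ✓ → 157
patient=Xiu: ✓ → 88
patient=Eve: ✓ → 170
patient=Wes: ✗
triage_sum = 176 + 139 + 151 + 173 + 163 + 100 + 157 + 88 + 170 = 1317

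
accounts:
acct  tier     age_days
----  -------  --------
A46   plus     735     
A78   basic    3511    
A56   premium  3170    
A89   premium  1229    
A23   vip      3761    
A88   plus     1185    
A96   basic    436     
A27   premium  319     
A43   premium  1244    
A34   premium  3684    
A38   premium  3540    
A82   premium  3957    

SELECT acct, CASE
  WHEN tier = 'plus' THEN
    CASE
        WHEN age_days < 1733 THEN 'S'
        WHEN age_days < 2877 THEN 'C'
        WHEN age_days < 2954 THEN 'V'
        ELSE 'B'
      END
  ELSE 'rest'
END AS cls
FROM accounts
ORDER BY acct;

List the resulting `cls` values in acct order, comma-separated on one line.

rest, rest, rest, rest, rest, S, rest, rest, rest, S, rest, rest

acct=A23: tier='vip' → outer ELSE → rest
acct=A27: tier='premium' → outer ELSE → rest
acct=A34: tier='premium' → outer ELSE → rest
acct=A38: tier='premium' → outer ELSE → rest
acct=A43: tier='premium' → outer ELSE → rest
acct=A46: tier='plus' → inner[age_days < 1733] → S
acct=A56: tier='premium' → outer ELSE → rest
acct=A78: tier='basic' → outer ELSE → rest
acct=A82: tier='premium' → outer ELSE → rest
acct=A88: tier='plus' → inner[age_days < 1733] → S
acct=A89: tier='premium' → outer ELSE → rest
acct=A96: tier='basic' → outer ELSE → rest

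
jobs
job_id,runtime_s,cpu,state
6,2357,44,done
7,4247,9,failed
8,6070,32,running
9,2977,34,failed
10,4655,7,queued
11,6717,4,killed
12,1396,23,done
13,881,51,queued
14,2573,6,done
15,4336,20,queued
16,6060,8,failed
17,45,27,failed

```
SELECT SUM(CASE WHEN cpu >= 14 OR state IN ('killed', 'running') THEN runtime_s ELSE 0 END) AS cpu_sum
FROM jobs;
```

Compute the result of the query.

job_id=6: ✓ → 2357
job_id=7: ✗
job_id=8: ✓ → 6070
job_id=9: ✓ → 2977
job_id=10: ✗
job_id=11: ✓ → 6717
job_id=12: ✓ → 1396
job_id=13: ✓ → 881
job_id=14: ✗
job_id=15: ✓ → 4336
job_id=16: ✗
job_id=17: ✓ → 45
cpu_sum = 2357 + 6070 + 2977 + 6717 + 1396 + 881 + 4336 + 45 = 24779

24779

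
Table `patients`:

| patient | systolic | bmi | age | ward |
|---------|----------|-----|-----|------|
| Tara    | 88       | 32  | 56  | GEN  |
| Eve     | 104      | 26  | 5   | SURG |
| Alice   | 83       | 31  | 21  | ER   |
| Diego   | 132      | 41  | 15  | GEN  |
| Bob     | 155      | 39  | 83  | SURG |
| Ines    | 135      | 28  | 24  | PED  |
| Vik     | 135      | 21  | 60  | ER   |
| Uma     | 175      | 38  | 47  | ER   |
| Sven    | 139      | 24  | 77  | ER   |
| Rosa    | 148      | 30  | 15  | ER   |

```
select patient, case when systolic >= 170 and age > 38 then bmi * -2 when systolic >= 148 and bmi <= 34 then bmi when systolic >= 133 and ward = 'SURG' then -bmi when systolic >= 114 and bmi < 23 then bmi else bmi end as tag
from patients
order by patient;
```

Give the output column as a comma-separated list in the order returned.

31, -39, 41, 26, 28, 30, 24, 32, -76, 21

patient=Alice: ELSE → 31
patient=Bob: systolic >= 133 and ward = 'SURG' → -39
patient=Diego: ELSE → 41
patient=Eve: ELSE → 26
patient=Ines: ELSE → 28
patient=Rosa: systolic >= 148 and bmi <= 34 → 30
patient=Sven: ELSE → 24
patient=Tara: ELSE → 32
patient=Uma: systolic >= 170 and age > 38 → -76
patient=Vik: systolic >= 114 and bmi < 23 → 21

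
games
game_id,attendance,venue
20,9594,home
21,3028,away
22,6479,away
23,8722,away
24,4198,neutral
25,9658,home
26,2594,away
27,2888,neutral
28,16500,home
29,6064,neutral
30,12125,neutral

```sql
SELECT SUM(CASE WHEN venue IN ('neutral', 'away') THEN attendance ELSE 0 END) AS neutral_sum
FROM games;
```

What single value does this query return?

game_id=20: ✗
game_id=21: ✓ → 3028
game_id=22: ✓ → 6479
game_id=23: ✓ → 8722
game_id=24: ✓ → 4198
game_id=25: ✗
game_id=26: ✓ → 2594
game_id=27: ✓ → 2888
game_id=28: ✗
game_id=29: ✓ → 6064
game_id=30: ✓ → 12125
neutral_sum = 3028 + 6479 + 8722 + 4198 + 2594 + 2888 + 6064 + 12125 = 46098

46098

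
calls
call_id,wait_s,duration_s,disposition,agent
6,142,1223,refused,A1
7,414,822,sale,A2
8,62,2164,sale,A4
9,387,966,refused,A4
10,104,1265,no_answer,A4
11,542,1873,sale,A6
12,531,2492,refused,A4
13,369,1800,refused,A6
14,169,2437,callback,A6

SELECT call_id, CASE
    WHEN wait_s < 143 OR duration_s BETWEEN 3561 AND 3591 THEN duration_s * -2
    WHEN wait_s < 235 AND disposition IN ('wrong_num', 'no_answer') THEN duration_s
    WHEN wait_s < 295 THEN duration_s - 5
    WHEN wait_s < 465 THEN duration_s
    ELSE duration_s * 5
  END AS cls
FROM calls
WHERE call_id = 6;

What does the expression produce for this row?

call_id = 6: wait_s=142, duration_s=1223, disposition=refused, agent=A1.
wait_s < 143 OR duration_s BETWEEN 3561 AND 3591 → true → -2446

-2446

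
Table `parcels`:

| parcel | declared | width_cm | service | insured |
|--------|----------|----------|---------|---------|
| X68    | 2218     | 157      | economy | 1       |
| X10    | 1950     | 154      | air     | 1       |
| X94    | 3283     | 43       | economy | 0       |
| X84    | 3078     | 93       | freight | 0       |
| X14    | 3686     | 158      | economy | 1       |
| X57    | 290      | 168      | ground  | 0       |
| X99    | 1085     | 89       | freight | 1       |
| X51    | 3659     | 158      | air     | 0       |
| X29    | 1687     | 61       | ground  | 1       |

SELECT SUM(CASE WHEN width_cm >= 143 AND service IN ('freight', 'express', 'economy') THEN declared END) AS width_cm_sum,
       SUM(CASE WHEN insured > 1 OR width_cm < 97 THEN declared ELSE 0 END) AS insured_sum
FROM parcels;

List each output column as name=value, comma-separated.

[width_cm_sum: width_cm >= 143 AND service IN ('freight', 'express', 'economy')]
parcel=X68: ✓ → 2218
parcel=X10: ✗
parcel=X94: ✗
parcel=X84: ✗
parcel=X14: ✓ → 3686
parcel=X57: ✗
parcel=X99: ✗
parcel=X51: ✗
parcel=X29: ✗
width_cm_sum = 2218 + 3686 = 5904
—
[insured_sum: insured > 1 OR width_cm < 97]
parcel=X68: ✗
parcel=X10: ✗
parcel=X94: ✓ → 3283
parcel=X84: ✓ → 3078
parcel=X14: ✗
parcel=X57: ✗
parcel=X99: ✓ → 1085
parcel=X51: ✗
parcel=X29: ✓ → 1687
insured_sum = 3283 + 3078 + 1085 + 1687 = 9133

width_cm_sum=5904, insured_sum=9133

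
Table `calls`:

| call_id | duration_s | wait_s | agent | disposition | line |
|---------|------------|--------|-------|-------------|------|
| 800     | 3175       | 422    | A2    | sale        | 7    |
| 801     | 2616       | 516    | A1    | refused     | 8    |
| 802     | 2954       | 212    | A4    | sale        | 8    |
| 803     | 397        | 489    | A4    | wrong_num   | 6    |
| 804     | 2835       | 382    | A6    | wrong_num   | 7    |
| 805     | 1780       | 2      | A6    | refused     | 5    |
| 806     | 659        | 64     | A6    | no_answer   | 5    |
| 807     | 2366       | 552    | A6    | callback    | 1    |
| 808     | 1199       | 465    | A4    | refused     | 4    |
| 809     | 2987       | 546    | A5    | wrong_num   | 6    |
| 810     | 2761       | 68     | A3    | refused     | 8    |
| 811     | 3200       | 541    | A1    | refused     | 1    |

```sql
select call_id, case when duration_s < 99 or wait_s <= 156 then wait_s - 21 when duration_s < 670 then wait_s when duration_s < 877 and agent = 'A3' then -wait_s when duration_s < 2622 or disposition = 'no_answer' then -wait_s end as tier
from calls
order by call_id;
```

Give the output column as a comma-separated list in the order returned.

NULL, -516, NULL, 489, NULL, -19, 43, -552, -465, NULL, 47, NULL

call_id=800: (no match → NULL) → NULL
call_id=801: duration_s < 2622 or disposition = 'no_answer' → -516
call_id=802: (no match → NULL) → NULL
call_id=803: duration_s < 670 → 489
call_id=804: (no match → NULL) → NULL
call_id=805: duration_s < 99 or wait_s <= 156 → -19
call_id=806: duration_s < 99 or wait_s <= 156 → 43
call_id=807: duration_s < 2622 or disposition = 'no_answer' → -552
call_id=808: duration_s < 2622 or disposition = 'no_answer' → -465
call_id=809: (no match → NULL) → NULL
call_id=810: duration_s < 99 or wait_s <= 156 → 47
call_id=811: (no match → NULL) → NULL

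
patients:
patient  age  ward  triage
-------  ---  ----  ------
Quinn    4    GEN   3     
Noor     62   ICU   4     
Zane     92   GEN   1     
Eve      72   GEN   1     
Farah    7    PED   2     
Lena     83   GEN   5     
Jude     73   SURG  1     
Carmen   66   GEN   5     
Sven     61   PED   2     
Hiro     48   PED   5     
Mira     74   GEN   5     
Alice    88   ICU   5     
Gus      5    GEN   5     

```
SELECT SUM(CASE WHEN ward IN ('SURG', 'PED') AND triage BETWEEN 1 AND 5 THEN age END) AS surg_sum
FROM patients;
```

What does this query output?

patient=Quinn: ✗
patient=Noor: ✗
patient=Zane: ✗
patient=Eve: ✗
patient=Farah: ✓ → 7
patient=Lena: ✗
patient=Jude: ✓ → 73
patient=Carmen: ✗
patient=Sven: ✓ → 61
patient=Hiro: ✓ → 48
patient=Mira: ✗
patient=Alice: ✗
patient=Gus: ✗
surg_sum = 7 + 73 + 61 + 48 = 189

189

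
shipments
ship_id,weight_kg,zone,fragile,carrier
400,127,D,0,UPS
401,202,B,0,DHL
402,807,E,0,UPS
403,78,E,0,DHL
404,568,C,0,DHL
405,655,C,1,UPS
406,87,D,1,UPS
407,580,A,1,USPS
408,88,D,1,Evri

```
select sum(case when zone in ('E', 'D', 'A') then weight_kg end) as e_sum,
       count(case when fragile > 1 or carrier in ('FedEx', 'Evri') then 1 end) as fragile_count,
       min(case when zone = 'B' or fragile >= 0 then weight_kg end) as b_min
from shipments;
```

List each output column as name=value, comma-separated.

e_sum=1767, fragile_count=1, b_min=78

[e_sum: zone in ('E', 'D', 'A')]
ship_id=400: ✓ → 127
ship_id=401: ✗
ship_id=402: ✓ → 807
ship_id=403: ✓ → 78
ship_id=404: ✗
ship_id=405: ✗
ship_id=406: ✓ → 87
ship_id=407: ✓ → 580
ship_id=408: ✓ → 88
e_sum = 127 + 807 + 78 + 87 + 580 + 88 = 1767
—
[fragile_count: fragile > 1 or carrier in ('FedEx', 'Evri')]
ship_id=400: ✗
ship_id=401: ✗
ship_id=402: ✗
ship_id=403: ✗
ship_id=404: ✗
ship_id=405: ✗
ship_id=406: ✗
ship_id=407: ✗
ship_id=408: ✓ → 1
fragile_count = COUNT(1) = 1
—
[b_min: zone = 'B' or fragile >= 0]
ship_id=400: ✓ → 127
ship_id=401: ✓ → 202
ship_id=402: ✓ → 807
ship_id=403: ✓ → 78
ship_id=404: ✓ → 568
ship_id=405: ✓ → 655
ship_id=406: ✓ → 87
ship_id=407: ✓ → 580
ship_id=408: ✓ → 88
b_min = MIN(127, 202, 807, 78, 568, 655, 87, 580, 88) = 78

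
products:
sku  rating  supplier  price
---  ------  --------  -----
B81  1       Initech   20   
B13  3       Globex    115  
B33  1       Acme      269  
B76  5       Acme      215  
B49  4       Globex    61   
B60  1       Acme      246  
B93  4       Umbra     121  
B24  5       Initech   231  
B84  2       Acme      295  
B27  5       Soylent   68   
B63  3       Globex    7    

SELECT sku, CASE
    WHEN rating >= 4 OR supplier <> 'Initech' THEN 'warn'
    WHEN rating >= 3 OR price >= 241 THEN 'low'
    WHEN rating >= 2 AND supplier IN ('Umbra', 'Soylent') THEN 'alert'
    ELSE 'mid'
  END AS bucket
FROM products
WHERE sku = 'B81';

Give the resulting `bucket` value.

sku = B81: rating=1, supplier=Initech, price=20.
rating >= 4 OR supplier <> 'Initech' → false
rating >= 3 OR price >= 241 → false
rating >= 2 AND supplier IN ('Umbra', 'Soylent') → false
No prior WHEN matched → ELSE → mid

mid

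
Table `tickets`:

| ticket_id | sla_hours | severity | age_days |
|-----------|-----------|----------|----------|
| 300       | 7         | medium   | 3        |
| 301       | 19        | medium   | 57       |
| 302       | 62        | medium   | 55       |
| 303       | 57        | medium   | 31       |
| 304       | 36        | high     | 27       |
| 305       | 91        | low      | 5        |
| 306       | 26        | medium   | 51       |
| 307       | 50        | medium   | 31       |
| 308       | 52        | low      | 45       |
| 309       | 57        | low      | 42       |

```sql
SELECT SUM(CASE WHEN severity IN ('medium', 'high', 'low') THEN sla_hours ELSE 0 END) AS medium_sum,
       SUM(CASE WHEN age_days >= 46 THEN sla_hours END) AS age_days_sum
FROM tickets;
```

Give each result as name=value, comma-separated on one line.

medium_sum=457, age_days_sum=107

[medium_sum: severity IN ('medium', 'high', 'low')]
ticket_id=300: ✓ → 7
ticket_id=301: ✓ → 19
ticket_id=302: ✓ → 62
ticket_id=303: ✓ → 57
ticket_id=304: ✓ → 36
ticket_id=305: ✓ → 91
ticket_id=306: ✓ → 26
ticket_id=307: ✓ → 50
ticket_id=308: ✓ → 52
ticket_id=309: ✓ → 57
medium_sum = 7 + 19 + 62 + 57 + 36 + 91 + 26 + 50 + 52 + 57 = 457
—
[age_days_sum: age_days >= 46]
ticket_id=300: ✗
ticket_id=301: ✓ → 19
ticket_id=302: ✓ → 62
ticket_id=303: ✗
ticket_id=304: ✗
ticket_id=305: ✗
ticket_id=306: ✓ → 26
ticket_id=307: ✗
ticket_id=308: ✗
ticket_id=309: ✗
age_days_sum = 19 + 62 + 26 = 107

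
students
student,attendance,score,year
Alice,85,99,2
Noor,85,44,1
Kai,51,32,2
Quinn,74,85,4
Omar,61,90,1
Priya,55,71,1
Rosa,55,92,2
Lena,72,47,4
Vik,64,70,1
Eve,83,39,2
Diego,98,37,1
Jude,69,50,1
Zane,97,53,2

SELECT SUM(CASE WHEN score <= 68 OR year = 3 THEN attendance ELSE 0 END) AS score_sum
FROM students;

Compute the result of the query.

student=Alice: ✗
student=Noor: ✓ → 85
student=Kai: ✓ → 51
student=Quinn: ✗
student=Omar: ✗
student=Priya: ✗
student=Rosa: ✗
student=Lena: ✓ → 72
student=Vik: ✗
student=Eve: ✓ → 83
student=Diego: ✓ → 98
student=Jude: ✓ → 69
student=Zane: ✓ → 97
score_sum = 85 + 51 + 72 + 83 + 98 + 69 + 97 = 555

555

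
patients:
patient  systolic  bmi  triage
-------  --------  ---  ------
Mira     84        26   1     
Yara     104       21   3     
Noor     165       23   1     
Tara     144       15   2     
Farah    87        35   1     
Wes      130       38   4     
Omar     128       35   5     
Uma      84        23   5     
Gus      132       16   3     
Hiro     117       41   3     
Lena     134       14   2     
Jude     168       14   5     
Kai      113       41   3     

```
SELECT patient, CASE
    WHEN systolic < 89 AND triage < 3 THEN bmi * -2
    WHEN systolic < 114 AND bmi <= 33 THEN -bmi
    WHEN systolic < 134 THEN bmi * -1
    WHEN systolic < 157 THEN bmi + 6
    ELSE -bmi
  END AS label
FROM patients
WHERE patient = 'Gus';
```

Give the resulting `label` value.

-16

patient = Gus: systolic=132, bmi=16, triage=3.
systolic < 89 AND triage < 3 → false
systolic < 114 AND bmi <= 33 → false
systolic < 134 → true → -16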